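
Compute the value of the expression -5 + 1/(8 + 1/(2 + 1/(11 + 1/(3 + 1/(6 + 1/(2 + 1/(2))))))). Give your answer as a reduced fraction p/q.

-98808/20239

a_0 = -5: -5/1
a_1 = 8: -39/8
a_2 = 2: -83/17
a_3 = 11: -952/195
a_4 = 3: -2939/602
a_5 = 6: -18586/3807
a_6 = 2: -40111/8216
a_7 = 2: -98808/20239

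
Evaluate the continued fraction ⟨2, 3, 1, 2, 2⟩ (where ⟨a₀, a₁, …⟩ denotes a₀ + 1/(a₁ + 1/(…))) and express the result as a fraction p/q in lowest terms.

59/26

Collapse the nested fraction from the inside out:
Start with 2.
2 + 1/(2/1) = 2 + 1/2 = 5/2
1 + 1/(5/2) = 1 + 2/5 = 7/5
3 + 1/(7/5) = 3 + 5/7 = 26/7
2 + 1/(26/7) = 2 + 7/26 = 59/26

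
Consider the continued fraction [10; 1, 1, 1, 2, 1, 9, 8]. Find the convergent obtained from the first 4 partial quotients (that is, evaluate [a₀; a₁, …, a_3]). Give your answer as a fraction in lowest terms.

32/3

Start with 1.
1 + 1/(1/1) = 1 + 1/1 = 2/1
1 + 1/(2/1) = 1 + 1/2 = 3/2
10 + 1/(3/2) = 10 + 2/3 = 32/3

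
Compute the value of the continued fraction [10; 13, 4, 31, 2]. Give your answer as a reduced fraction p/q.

Work from the innermost term outward:
Start with 2.
31 + 1/(2/1) = 31 + 1/2 = 63/2
4 + 1/(63/2) = 4 + 2/63 = 254/63
13 + 1/(254/63) = 13 + 63/254 = 3365/254
10 + 1/(3365/254) = 10 + 254/3365 = 33904/3365

33904/3365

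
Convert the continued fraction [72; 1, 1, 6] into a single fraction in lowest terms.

943/13

a_0 = 72: 72/1
a_1 = 1: 73/1
a_2 = 1: 145/2
a_3 = 6: 943/13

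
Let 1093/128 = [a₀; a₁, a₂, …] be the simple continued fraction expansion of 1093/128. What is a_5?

Apply division with remainder until the remainder is 0:
1093 = 8·128 + 69, so a_0 = 8
128 = 1·69 + 59, so a_1 = 1
69 = 1·59 + 10, so a_2 = 1
59 = 5·10 + 9, so a_3 = 5
10 = 1·9 + 1, so a_4 = 1
9 = 9·1 + 0, so a_5 = 9

9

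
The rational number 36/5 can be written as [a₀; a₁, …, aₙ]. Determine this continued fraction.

36 = 7·5 + 1, so a_0 = 7
5 = 5·1 + 0, so a_1 = 5

[7; 5]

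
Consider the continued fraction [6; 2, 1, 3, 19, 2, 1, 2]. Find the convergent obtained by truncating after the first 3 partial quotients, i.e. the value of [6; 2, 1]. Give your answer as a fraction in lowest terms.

19/3

a_0 = 6: 6/1
a_1 = 2: 13/2
a_2 = 1: 19/3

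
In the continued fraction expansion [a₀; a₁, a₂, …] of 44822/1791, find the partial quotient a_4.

Apply division with remainder until the remainder is 0:
44822 ÷ 1791 → quotient 25, remainder 47
1791 ÷ 47 → quotient 38, remainder 5
47 ÷ 5 → quotient 9, remainder 2
5 ÷ 2 → quotient 2, remainder 1
2 ÷ 1 → quotient 2, remainder 0

2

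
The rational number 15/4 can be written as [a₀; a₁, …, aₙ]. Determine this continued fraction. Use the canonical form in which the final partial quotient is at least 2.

[3; 1, 3]

⌊15/4⌋ = 3, remainder 3
⌊4/3⌋ = 1, remainder 1
⌊3/1⌋ = 3, remainder 0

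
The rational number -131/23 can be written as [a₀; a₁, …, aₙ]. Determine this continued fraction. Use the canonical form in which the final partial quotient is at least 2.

-131 = -6·23 + 7, so a_0 = -6
23 = 3·7 + 2, so a_1 = 3
7 = 3·2 + 1, so a_2 = 3
2 = 2·1 + 0, so a_3 = 2

[-6; 3, 3, 2]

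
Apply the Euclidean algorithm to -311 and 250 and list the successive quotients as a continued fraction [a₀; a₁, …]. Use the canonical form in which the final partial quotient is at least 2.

[-2; 1, 3, 10, 6]

Run the Euclidean algorithm, recording each quotient:
-311 = -2·250 + 189, so a_0 = -2
250 = 1·189 + 61, so a_1 = 1
189 = 3·61 + 6, so a_2 = 3
61 = 10·6 + 1, so a_3 = 10
6 = 6·1 + 0, so a_4 = 6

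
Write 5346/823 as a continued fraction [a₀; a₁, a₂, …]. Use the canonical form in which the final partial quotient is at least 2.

[6; 2, 58, 3, 2]

5346 ÷ 823 → quotient 6, remainder 408
823 ÷ 408 → quotient 2, remainder 7
408 ÷ 7 → quotient 58, remainder 2
7 ÷ 2 → quotient 3, remainder 1
2 ÷ 1 → quotient 2, remainder 0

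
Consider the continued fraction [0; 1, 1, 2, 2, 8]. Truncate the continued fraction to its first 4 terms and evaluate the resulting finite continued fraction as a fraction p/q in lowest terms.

3/5

Collapse the nested fraction from the inside out:
Start with 2.
1 + 1/(2/1) = 1 + 1/2 = 3/2
1 + 1/(3/2) = 1 + 2/3 = 5/3
0 + 1/(5/3) = 0 + 3/5 = 3/5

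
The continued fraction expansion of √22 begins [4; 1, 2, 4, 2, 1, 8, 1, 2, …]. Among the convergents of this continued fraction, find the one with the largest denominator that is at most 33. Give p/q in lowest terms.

List convergents until the denominator exceeds the bound:
a_0 = 4: 4/1  (≤ bound)
a_1 = 1: 5/1  (≤ bound)
a_2 = 2: 14/3  (≤ bound)
a_3 = 4: 61/13  (≤ bound)
a_4 = 2: 136/29  (≤ bound)
a_5 = 1: 197/42  (> 33, stop)

136/29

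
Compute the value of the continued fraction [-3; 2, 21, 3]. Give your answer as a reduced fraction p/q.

a_0 = -3: -3/1
a_1 = 2: -5/2
a_2 = 21: -108/43
a_3 = 3: -329/131

-329/131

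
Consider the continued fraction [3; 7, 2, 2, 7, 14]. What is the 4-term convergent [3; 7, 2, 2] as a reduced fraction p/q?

116/37

Start with 2.
2 + 1/(2/1) = 2 + 1/2 = 5/2
7 + 1/(5/2) = 7 + 2/5 = 37/5
3 + 1/(37/5) = 3 + 5/37 = 116/37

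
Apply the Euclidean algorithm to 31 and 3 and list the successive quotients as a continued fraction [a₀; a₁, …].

[10; 3]

31 ÷ 3 → quotient 10, remainder 1
3 ÷ 1 → quotient 3, remainder 0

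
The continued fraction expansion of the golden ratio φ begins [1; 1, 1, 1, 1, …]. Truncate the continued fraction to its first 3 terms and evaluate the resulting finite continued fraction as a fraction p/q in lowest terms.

a_0 = 1: 1/1
a_1 = 1: 2/1
a_2 = 1: 3/2

3/2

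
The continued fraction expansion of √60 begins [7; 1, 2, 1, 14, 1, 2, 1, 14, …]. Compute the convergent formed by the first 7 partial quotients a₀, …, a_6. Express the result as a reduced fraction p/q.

Start with 2.
1 + 1/(2/1) = 1 + 1/2 = 3/2
14 + 1/(3/2) = 14 + 2/3 = 44/3
1 + 1/(44/3) = 1 + 3/44 = 47/44
2 + 1/(47/44) = 2 + 44/47 = 138/47
1 + 1/(138/47) = 1 + 47/138 = 185/138
7 + 1/(185/138) = 7 + 138/185 = 1433/185

1433/185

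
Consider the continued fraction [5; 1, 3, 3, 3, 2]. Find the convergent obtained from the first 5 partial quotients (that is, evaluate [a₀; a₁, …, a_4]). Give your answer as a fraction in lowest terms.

Compute successive convergents:
a_0 = 5: 5/1
a_1 = 1: 6/1
a_2 = 3: 23/4
a_3 = 3: 75/13
a_4 = 3: 248/43

248/43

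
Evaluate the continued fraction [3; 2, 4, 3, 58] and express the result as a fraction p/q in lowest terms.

a_0 = 3: 3/1
a_1 = 2: 7/2
a_2 = 4: 31/9
a_3 = 3: 100/29
a_4 = 58: 5831/1691

5831/1691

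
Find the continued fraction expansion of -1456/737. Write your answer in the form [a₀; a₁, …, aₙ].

[-2; 40, 1, 17]

-1456 = -2·737 + 18, so a_0 = -2
737 = 40·18 + 17, so a_1 = 40
18 = 1·17 + 1, so a_2 = 1
17 = 17·1 + 0, so a_3 = 17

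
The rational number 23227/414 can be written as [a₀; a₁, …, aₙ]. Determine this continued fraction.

[56; 9, 1, 1, 1, 2, 5]

⌊23227/414⌋ = 56, remainder 43
⌊414/43⌋ = 9, remainder 27
⌊43/27⌋ = 1, remainder 16
⌊27/16⌋ = 1, remainder 11
⌊16/11⌋ = 1, remainder 5
⌊11/5⌋ = 2, remainder 1
⌊5/1⌋ = 5, remainder 0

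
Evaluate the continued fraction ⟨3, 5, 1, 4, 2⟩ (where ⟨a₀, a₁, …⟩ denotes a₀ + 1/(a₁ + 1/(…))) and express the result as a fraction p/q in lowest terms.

203/64

Starting at the tail and folding back:
Start with 2.
4 + 1/(2/1) = 4 + 1/2 = 9/2
1 + 1/(9/2) = 1 + 2/9 = 11/9
5 + 1/(11/9) = 5 + 9/11 = 64/11
3 + 1/(64/11) = 3 + 11/64 = 203/64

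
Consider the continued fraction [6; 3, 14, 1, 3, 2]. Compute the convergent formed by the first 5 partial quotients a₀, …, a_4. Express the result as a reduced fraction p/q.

Compute successive convergents:
a_0 = 6: 6/1
a_1 = 3: 19/3
a_2 = 14: 272/43
a_3 = 1: 291/46
a_4 = 3: 1145/181

1145/181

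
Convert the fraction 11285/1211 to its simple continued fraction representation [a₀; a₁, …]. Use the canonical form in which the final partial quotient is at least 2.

⌊11285/1211⌋ = 9, remainder 386
⌊1211/386⌋ = 3, remainder 53
⌊386/53⌋ = 7, remainder 15
⌊53/15⌋ = 3, remainder 8
⌊15/8⌋ = 1, remainder 7
⌊8/7⌋ = 1, remainder 1
⌊7/1⌋ = 7, remainder 0

[9; 3, 7, 3, 1, 1, 7]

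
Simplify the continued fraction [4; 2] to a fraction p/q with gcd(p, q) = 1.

9/2

Build up convergents one term at a time:
a_0 = 4: 4/1
a_1 = 2: 9/2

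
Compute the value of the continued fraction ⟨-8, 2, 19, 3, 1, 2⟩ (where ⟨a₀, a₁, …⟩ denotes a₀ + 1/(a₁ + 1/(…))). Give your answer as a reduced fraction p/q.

-3268/435

a_0 = -8: -8/1
a_1 = 2: -15/2
a_2 = 19: -293/39
a_3 = 3: -894/119
a_4 = 1: -1187/158
a_5 = 2: -3268/435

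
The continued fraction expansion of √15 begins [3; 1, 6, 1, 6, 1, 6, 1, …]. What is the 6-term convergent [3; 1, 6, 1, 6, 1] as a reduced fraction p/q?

Start with 1.
6 + 1/(1/1) = 6 + 1/1 = 7/1
1 + 1/(7/1) = 1 + 1/7 = 8/7
6 + 1/(8/7) = 6 + 7/8 = 55/8
1 + 1/(55/8) = 1 + 8/55 = 63/55
3 + 1/(63/55) = 3 + 55/63 = 244/63

244/63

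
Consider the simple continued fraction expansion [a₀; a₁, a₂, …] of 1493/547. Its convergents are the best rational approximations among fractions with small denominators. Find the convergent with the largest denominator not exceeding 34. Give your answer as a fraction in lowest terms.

30/11

List convergents until the denominator exceeds the bound:
a_0 = 2: 2/1  (≤ bound)
a_1 = 1: 3/1  (≤ bound)
a_2 = 2: 8/3  (≤ bound)
a_3 = 1: 11/4  (≤ bound)
a_4 = 2: 30/11  (≤ bound)
a_5 = 3: 101/37  (> 34, stop)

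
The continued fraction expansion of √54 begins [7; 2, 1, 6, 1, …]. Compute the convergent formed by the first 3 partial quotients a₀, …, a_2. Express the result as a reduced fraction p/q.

22/3

Start with 1.
2 + 1/(1/1) = 2 + 1/1 = 3/1
7 + 1/(3/1) = 7 + 1/3 = 22/3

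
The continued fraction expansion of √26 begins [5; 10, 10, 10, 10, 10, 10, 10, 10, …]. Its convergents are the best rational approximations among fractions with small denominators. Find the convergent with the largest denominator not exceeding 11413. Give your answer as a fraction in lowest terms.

52525/10301

a_0 = 5: 5/1  (≤ bound)
a_1 = 10: 51/10  (≤ bound)
a_2 = 10: 515/101  (≤ bound)
a_3 = 10: 5201/1020  (≤ bound)
a_4 = 10: 52525/10301  (≤ bound)
a_5 = 10: 530451/104030  (> 11413, stop)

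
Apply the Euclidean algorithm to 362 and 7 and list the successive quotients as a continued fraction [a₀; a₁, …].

[51; 1, 2, 2]

Run the Euclidean algorithm, recording each quotient:
362 = 51·7 + 5, so a_0 = 51
7 = 1·5 + 2, so a_1 = 1
5 = 2·2 + 1, so a_2 = 2
2 = 2·1 + 0, so a_3 = 2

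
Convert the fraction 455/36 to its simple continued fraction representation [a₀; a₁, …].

⌊455/36⌋ = 12, remainder 23
⌊36/23⌋ = 1, remainder 13
⌊23/13⌋ = 1, remainder 10
⌊13/10⌋ = 1, remainder 3
⌊10/3⌋ = 3, remainder 1
⌊3/1⌋ = 3, remainder 0

[12; 1, 1, 1, 3, 3]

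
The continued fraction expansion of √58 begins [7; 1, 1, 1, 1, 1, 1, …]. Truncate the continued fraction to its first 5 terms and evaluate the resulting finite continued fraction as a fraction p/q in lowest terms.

38/5

Work from the innermost term outward:
Start with 1.
1 + 1/(1/1) = 1 + 1/1 = 2/1
1 + 1/(2/1) = 1 + 1/2 = 3/2
1 + 1/(3/2) = 1 + 2/3 = 5/3
7 + 1/(5/3) = 7 + 3/5 = 38/5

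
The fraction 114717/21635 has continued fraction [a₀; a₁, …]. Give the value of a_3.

3

Apply division with remainder until the remainder is 0:
114717 = 5·21635 + 6542, so a_0 = 5
21635 = 3·6542 + 2009, so a_1 = 3
6542 = 3·2009 + 515, so a_2 = 3
2009 = 3·515 + 464, so a_3 = 3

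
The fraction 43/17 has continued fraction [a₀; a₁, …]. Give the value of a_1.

Run the Euclidean algorithm, recording each quotient:
43 ÷ 17 → quotient 2, remainder 9
17 ÷ 9 → quotient 1, remainder 8

1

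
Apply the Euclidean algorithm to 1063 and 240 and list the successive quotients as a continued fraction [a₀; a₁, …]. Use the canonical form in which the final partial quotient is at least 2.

[4; 2, 3, 34]

Apply division with remainder until the remainder is 0:
⌊1063/240⌋ = 4, remainder 103
⌊240/103⌋ = 2, remainder 34
⌊103/34⌋ = 3, remainder 1
⌊34/1⌋ = 34, remainder 0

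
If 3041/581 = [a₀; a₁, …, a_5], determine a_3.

⌊3041/581⌋ = 5, remainder 136
⌊581/136⌋ = 4, remainder 37
⌊136/37⌋ = 3, remainder 25
⌊37/25⌋ = 1, remainder 12

1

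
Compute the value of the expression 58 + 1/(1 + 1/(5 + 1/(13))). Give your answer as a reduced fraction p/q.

4648/79

Use the convergent recurrence hₖ = aₖ·hₖ₋₁ + hₖ₋₂ (and likewise for the denominators kₖ):
a_0 = 58: 58/1
a_1 = 1: 59/1
a_2 = 5: 353/6
a_3 = 13: 4648/79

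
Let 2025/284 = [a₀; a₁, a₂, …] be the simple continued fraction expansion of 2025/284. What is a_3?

Apply division with remainder until the remainder is 0:
⌊2025/284⌋ = 7, remainder 37
⌊284/37⌋ = 7, remainder 25
⌊37/25⌋ = 1, remainder 12
⌊25/12⌋ = 2, remainder 1

2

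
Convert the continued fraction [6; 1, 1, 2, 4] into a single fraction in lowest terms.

145/22

Compute successive convergents:
a_0 = 6: 6/1
a_1 = 1: 7/1
a_2 = 1: 13/2
a_3 = 2: 33/5
a_4 = 4: 145/22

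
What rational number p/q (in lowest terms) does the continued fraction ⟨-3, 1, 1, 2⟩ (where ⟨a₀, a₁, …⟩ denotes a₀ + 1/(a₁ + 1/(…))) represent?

Build up convergents one term at a time:
a_0 = -3: -3/1
a_1 = 1: -2/1
a_2 = 1: -5/2
a_3 = 2: -12/5

-12/5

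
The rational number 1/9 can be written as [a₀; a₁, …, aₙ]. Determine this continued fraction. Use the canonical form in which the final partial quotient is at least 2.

Run the Euclidean algorithm, recording each quotient:
1 ÷ 9 → quotient 0, remainder 1
9 ÷ 1 → quotient 9, remainder 0

[0; 9]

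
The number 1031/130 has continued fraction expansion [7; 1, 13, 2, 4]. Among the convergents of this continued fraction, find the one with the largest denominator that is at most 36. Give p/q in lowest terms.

230/29

List convergents until the denominator exceeds the bound:
a_0 = 7: 7/1  (≤ bound)
a_1 = 1: 8/1  (≤ bound)
a_2 = 13: 111/14  (≤ bound)
a_3 = 2: 230/29  (≤ bound)
a_4 = 4: 1031/130  (> 36, stop)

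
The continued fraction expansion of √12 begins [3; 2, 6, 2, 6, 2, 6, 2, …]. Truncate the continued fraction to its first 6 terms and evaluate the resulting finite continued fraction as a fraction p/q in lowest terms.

Work from the innermost term outward:
Start with 2.
6 + 1/(2/1) = 6 + 1/2 = 13/2
2 + 1/(13/2) = 2 + 2/13 = 28/13
6 + 1/(28/13) = 6 + 13/28 = 181/28
2 + 1/(181/28) = 2 + 28/181 = 390/181
3 + 1/(390/181) = 3 + 181/390 = 1351/390

1351/390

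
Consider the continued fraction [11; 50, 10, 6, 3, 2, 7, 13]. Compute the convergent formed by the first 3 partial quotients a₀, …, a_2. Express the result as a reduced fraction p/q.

5521/501

a_0 = 11: 11/1
a_1 = 50: 551/50
a_2 = 10: 5521/501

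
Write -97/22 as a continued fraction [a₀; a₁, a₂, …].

⌊-97/22⌋ = -5, remainder 13
⌊22/13⌋ = 1, remainder 9
⌊13/9⌋ = 1, remainder 4
⌊9/4⌋ = 2, remainder 1
⌊4/1⌋ = 4, remainder 0

[-5; 1, 1, 2, 4]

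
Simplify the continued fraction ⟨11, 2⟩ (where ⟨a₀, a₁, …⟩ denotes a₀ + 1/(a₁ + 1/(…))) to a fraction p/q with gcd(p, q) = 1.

a_0 = 11: 11/1
a_1 = 2: 23/2

23/2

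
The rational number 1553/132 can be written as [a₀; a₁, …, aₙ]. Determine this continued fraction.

1553 ÷ 132 → quotient 11, remainder 101
132 ÷ 101 → quotient 1, remainder 31
101 ÷ 31 → quotient 3, remainder 8
31 ÷ 8 → quotient 3, remainder 7
8 ÷ 7 → quotient 1, remainder 1
7 ÷ 1 → quotient 7, remainder 0

[11; 1, 3, 3, 1, 7]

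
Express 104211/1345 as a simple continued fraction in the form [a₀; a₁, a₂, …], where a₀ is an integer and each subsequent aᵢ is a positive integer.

⌊104211/1345⌋ = 77, remainder 646
⌊1345/646⌋ = 2, remainder 53
⌊646/53⌋ = 12, remainder 10
⌊53/10⌋ = 5, remainder 3
⌊10/3⌋ = 3, remainder 1
⌊3/1⌋ = 3, remainder 0

[77; 2, 12, 5, 3, 3]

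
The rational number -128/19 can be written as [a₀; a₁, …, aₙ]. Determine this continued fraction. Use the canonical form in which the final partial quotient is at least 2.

Apply division with remainder until the remainder is 0:
-128 ÷ 19 → quotient -7, remainder 5
19 ÷ 5 → quotient 3, remainder 4
5 ÷ 4 → quotient 1, remainder 1
4 ÷ 1 → quotient 4, remainder 0

[-7; 3, 1, 4]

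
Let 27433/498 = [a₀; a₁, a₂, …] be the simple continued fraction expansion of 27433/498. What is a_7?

27433 ÷ 498 → quotient 55, remainder 43
498 ÷ 43 → quotient 11, remainder 25
43 ÷ 25 → quotient 1, remainder 18
25 ÷ 18 → quotient 1, remainder 7
18 ÷ 7 → quotient 2, remainder 4
7 ÷ 4 → quotient 1, remainder 3
4 ÷ 3 → quotient 1, remainder 1
3 ÷ 1 → quotient 3, remainder 0

3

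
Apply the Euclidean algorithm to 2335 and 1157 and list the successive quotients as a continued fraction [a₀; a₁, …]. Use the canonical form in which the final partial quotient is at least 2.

⌊2335/1157⌋ = 2, remainder 21
⌊1157/21⌋ = 55, remainder 2
⌊21/2⌋ = 10, remainder 1
⌊2/1⌋ = 2, remainder 0

[2; 55, 10, 2]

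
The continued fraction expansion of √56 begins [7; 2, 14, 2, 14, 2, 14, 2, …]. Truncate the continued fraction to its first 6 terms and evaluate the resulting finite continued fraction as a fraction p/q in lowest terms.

13455/1798

Build up convergents one term at a time:
a_0 = 7: 7/1
a_1 = 2: 15/2
a_2 = 14: 217/29
a_3 = 2: 449/60
a_4 = 14: 6503/869
a_5 = 2: 13455/1798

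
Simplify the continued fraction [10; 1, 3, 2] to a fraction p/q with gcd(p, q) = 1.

97/9

a_0 = 10: 10/1
a_1 = 1: 11/1
a_2 = 3: 43/4
a_3 = 2: 97/9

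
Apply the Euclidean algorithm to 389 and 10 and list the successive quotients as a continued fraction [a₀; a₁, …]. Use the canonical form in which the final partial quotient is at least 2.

Apply division with remainder until the remainder is 0:
389 ÷ 10 → quotient 38, remainder 9
10 ÷ 9 → quotient 1, remainder 1
9 ÷ 1 → quotient 9, remainder 0

[38; 1, 9]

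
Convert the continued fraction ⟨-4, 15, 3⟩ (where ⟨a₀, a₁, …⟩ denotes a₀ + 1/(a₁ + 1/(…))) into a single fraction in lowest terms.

Start with 3.
15 + 1/(3/1) = 15 + 1/3 = 46/3
-4 + 1/(46/3) = -4 + 3/46 = -181/46

-181/46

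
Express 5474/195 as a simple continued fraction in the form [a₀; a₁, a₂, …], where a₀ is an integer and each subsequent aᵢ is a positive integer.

5474 ÷ 195 → quotient 28, remainder 14
195 ÷ 14 → quotient 13, remainder 13
14 ÷ 13 → quotient 1, remainder 1
13 ÷ 1 → quotient 13, remainder 0

[28; 13, 1, 13]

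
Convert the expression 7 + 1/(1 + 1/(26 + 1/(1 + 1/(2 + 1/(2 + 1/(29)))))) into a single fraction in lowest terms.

45466/5709

Build up convergents one term at a time:
a_0 = 7: 7/1
a_1 = 1: 8/1
a_2 = 26: 215/27
a_3 = 1: 223/28
a_4 = 2: 661/83
a_5 = 2: 1545/194
a_6 = 29: 45466/5709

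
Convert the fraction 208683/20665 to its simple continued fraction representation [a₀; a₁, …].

[10; 10, 6, 14, 1, 1, 3, 3]

208683 = 10·20665 + 2033, so a_0 = 10
20665 = 10·2033 + 335, so a_1 = 10
2033 = 6·335 + 23, so a_2 = 6
335 = 14·23 + 13, so a_3 = 14
23 = 1·13 + 10, so a_4 = 1
13 = 1·10 + 3, so a_5 = 1
10 = 3·3 + 1, so a_6 = 3
3 = 3·1 + 0, so a_7 = 3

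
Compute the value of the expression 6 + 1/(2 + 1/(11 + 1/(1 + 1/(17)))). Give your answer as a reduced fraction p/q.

2903/448

Work from the innermost term outward:
Start with 17.
1 + 1/(17/1) = 1 + 1/17 = 18/17
11 + 1/(18/17) = 11 + 17/18 = 215/18
2 + 1/(215/18) = 2 + 18/215 = 448/215
6 + 1/(448/215) = 6 + 215/448 = 2903/448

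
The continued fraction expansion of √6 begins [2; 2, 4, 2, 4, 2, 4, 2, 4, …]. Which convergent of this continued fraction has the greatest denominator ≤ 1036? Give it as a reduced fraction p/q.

2158/881

List convergents until the denominator exceeds the bound:
a_0 = 2: 2/1  (≤ bound)
a_1 = 2: 5/2  (≤ bound)
a_2 = 4: 22/9  (≤ bound)
a_3 = 2: 49/20  (≤ bound)
a_4 = 4: 218/89  (≤ bound)
a_5 = 2: 485/198  (≤ bound)
a_6 = 4: 2158/881  (≤ bound)
a_7 = 2: 4801/1960  (> 1036, stop)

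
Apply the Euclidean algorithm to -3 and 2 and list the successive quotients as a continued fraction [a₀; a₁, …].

Repeatedly divide and take the remainder:
-3 ÷ 2 → quotient -2, remainder 1
2 ÷ 1 → quotient 2, remainder 0

[-2; 2]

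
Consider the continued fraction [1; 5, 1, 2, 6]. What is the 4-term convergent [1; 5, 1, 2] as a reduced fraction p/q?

Start with 2.
1 + 1/(2/1) = 1 + 1/2 = 3/2
5 + 1/(3/2) = 5 + 2/3 = 17/3
1 + 1/(17/3) = 1 + 3/17 = 20/17

20/17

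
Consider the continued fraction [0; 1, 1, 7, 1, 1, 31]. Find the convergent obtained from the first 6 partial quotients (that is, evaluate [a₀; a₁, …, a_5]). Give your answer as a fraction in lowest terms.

Work from the innermost term outward:
Start with 1.
1 + 1/(1/1) = 1 + 1/1 = 2/1
7 + 1/(2/1) = 7 + 1/2 = 15/2
1 + 1/(15/2) = 1 + 2/15 = 17/15
1 + 1/(17/15) = 1 + 15/17 = 32/17
0 + 1/(32/17) = 0 + 17/32 = 17/32

17/32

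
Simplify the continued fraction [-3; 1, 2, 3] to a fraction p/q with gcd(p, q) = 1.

-23/10

Work from the innermost term outward:
Start with 3.
2 + 1/(3/1) = 2 + 1/3 = 7/3
1 + 1/(7/3) = 1 + 3/7 = 10/7
-3 + 1/(10/7) = -3 + 7/10 = -23/10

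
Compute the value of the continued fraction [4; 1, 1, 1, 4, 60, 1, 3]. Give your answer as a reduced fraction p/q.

15851/3414

Use the convergent recurrence hₖ = aₖ·hₖ₋₁ + hₖ₋₂ (and likewise for the denominators kₖ):
a_0 = 4: 4/1
a_1 = 1: 5/1
a_2 = 1: 9/2
a_3 = 1: 14/3
a_4 = 4: 65/14
a_5 = 60: 3914/843
a_6 = 1: 3979/857
a_7 = 3: 15851/3414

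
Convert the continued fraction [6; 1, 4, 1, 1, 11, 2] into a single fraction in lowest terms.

1807/265

Use the convergent recurrence hₖ = aₖ·hₖ₋₁ + hₖ₋₂ (and likewise for the denominators kₖ):
a_0 = 6: 6/1
a_1 = 1: 7/1
a_2 = 4: 34/5
a_3 = 1: 41/6
a_4 = 1: 75/11
a_5 = 11: 866/127
a_6 = 2: 1807/265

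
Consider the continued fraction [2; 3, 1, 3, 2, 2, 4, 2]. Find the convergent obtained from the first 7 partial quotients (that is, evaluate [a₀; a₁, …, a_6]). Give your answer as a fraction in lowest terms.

Build up convergents one term at a time:
a_0 = 2: 2/1
a_1 = 3: 7/3
a_2 = 1: 9/4
a_3 = 3: 34/15
a_4 = 2: 77/34
a_5 = 2: 188/83
a_6 = 4: 829/366

829/366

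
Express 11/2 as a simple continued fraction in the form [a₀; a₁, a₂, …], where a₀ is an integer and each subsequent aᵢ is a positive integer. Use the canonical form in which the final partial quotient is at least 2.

⌊11/2⌋ = 5, remainder 1
⌊2/1⌋ = 2, remainder 0

[5; 2]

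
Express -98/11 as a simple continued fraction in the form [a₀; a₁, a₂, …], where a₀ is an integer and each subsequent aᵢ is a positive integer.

Repeatedly divide and take the remainder:
-98 ÷ 11 → quotient -9, remainder 1
11 ÷ 1 → quotient 11, remainder 0

[-9; 11]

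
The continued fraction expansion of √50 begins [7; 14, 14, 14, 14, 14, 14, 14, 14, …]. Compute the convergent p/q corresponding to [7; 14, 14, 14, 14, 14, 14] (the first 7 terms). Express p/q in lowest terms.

54608393/7722793

Use the convergent recurrence hₖ = aₖ·hₖ₋₁ + hₖ₋₂ (and likewise for the denominators kₖ):
a_0 = 7: 7/1
a_1 = 14: 99/14
a_2 = 14: 1393/197
a_3 = 14: 19601/2772
a_4 = 14: 275807/39005
a_5 = 14: 3880899/548842
a_6 = 14: 54608393/7722793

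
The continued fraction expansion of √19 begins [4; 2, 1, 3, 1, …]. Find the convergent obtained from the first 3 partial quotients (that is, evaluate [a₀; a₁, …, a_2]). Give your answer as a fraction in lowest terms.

13/3

Start with 1.
2 + 1/(1/1) = 2 + 1/1 = 3/1
4 + 1/(3/1) = 4 + 1/3 = 13/3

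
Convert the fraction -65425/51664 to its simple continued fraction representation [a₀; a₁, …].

Apply division with remainder until the remainder is 0:
-65425 ÷ 51664 → quotient -2, remainder 37903
51664 ÷ 37903 → quotient 1, remainder 13761
37903 ÷ 13761 → quotient 2, remainder 10381
13761 ÷ 10381 → quotient 1, remainder 3380
10381 ÷ 3380 → quotient 3, remainder 241
3380 ÷ 241 → quotient 14, remainder 6
241 ÷ 6 → quotient 40, remainder 1
6 ÷ 1 → quotient 6, remainder 0

[-2; 1, 2, 1, 3, 14, 40, 6]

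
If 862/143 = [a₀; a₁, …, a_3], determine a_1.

862 ÷ 143 → quotient 6, remainder 4
143 ÷ 4 → quotient 35, remainder 3

35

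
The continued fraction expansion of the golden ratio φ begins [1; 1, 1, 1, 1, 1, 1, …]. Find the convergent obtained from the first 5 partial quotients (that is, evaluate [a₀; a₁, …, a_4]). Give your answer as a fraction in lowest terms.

Start with 1.
1 + 1/(1/1) = 1 + 1/1 = 2/1
1 + 1/(2/1) = 1 + 1/2 = 3/2
1 + 1/(3/2) = 1 + 2/3 = 5/3
1 + 1/(5/3) = 1 + 3/5 = 8/5

8/5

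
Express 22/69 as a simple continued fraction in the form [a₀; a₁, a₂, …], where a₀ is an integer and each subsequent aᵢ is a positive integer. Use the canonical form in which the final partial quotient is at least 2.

[0; 3, 7, 3]

22 = 0·69 + 22, so a_0 = 0
69 = 3·22 + 3, so a_1 = 3
22 = 7·3 + 1, so a_2 = 7
3 = 3·1 + 0, so a_3 = 3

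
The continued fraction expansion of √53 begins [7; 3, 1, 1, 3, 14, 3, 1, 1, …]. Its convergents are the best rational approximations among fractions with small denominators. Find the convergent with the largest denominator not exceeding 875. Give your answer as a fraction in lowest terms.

2599/357

a_0 = 7: 7/1  (≤ bound)
a_1 = 3: 22/3  (≤ bound)
a_2 = 1: 29/4  (≤ bound)
a_3 = 1: 51/7  (≤ bound)
a_4 = 3: 182/25  (≤ bound)
a_5 = 14: 2599/357  (≤ bound)
a_6 = 3: 7979/1096  (> 875, stop)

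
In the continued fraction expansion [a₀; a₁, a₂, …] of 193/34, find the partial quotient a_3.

11

193 ÷ 34 → quotient 5, remainder 23
34 ÷ 23 → quotient 1, remainder 11
23 ÷ 11 → quotient 2, remainder 1
11 ÷ 1 → quotient 11, remainder 0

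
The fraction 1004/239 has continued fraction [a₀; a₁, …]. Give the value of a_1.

4

⌊1004/239⌋ = 4, remainder 48
⌊239/48⌋ = 4, remainder 47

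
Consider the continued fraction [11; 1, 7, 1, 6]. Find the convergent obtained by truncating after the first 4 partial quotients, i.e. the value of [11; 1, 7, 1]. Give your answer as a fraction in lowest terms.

a_0 = 11: 11/1
a_1 = 1: 12/1
a_2 = 7: 95/8
a_3 = 1: 107/9

107/9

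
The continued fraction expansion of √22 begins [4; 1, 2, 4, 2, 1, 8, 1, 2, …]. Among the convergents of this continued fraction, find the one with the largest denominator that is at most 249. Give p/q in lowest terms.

a_0 = 4: 4/1  (≤ bound)
a_1 = 1: 5/1  (≤ bound)
a_2 = 2: 14/3  (≤ bound)
a_3 = 4: 61/13  (≤ bound)
a_4 = 2: 136/29  (≤ bound)
a_5 = 1: 197/42  (≤ bound)
a_6 = 8: 1712/365  (> 249, stop)

197/42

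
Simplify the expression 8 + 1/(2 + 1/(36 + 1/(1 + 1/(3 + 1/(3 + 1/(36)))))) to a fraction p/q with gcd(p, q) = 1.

Start with 36.
3 + 1/(36/1) = 3 + 1/36 = 109/36
3 + 1/(109/36) = 3 + 36/109 = 363/109
1 + 1/(363/109) = 1 + 109/363 = 472/363
36 + 1/(472/363) = 36 + 363/472 = 17355/472
2 + 1/(17355/472) = 2 + 472/17355 = 35182/17355
8 + 1/(35182/17355) = 8 + 17355/35182 = 298811/35182

298811/35182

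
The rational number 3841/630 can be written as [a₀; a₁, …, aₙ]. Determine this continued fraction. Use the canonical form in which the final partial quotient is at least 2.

Repeatedly divide and take the remainder:
3841 ÷ 630 → quotient 6, remainder 61
630 ÷ 61 → quotient 10, remainder 20
61 ÷ 20 → quotient 3, remainder 1
20 ÷ 1 → quotient 20, remainder 0

[6; 10, 3, 20]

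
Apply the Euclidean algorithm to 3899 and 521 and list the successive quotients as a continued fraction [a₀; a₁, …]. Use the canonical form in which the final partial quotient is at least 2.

⌊3899/521⌋ = 7, remainder 252
⌊521/252⌋ = 2, remainder 17
⌊252/17⌋ = 14, remainder 14
⌊17/14⌋ = 1, remainder 3
⌊14/3⌋ = 4, remainder 2
⌊3/2⌋ = 1, remainder 1
⌊2/1⌋ = 2, remainder 0

[7; 2, 14, 1, 4, 1, 2]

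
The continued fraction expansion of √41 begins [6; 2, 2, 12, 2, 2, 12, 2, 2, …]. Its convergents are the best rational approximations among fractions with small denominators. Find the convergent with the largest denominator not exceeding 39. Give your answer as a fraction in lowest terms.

List convergents until the denominator exceeds the bound:
a_0 = 6: 6/1  (≤ bound)
a_1 = 2: 13/2  (≤ bound)
a_2 = 2: 32/5  (≤ bound)
a_3 = 12: 397/62  (> 39, stop)

32/5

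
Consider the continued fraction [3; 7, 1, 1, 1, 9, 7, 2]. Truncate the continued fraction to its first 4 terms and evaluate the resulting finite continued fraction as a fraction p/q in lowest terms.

47/15

a_0 = 3: 3/1
a_1 = 7: 22/7
a_2 = 1: 25/8
a_3 = 1: 47/15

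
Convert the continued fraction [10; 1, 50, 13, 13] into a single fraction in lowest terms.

Starting at the tail and folding back:
Start with 13.
13 + 1/(13/1) = 13 + 1/13 = 170/13
50 + 1/(170/13) = 50 + 13/170 = 8513/170
1 + 1/(8513/170) = 1 + 170/8513 = 8683/8513
10 + 1/(8683/8513) = 10 + 8513/8683 = 95343/8683

95343/8683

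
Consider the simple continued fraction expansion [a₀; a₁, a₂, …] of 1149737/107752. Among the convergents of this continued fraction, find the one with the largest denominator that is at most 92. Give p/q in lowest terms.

971/91

a_0 = 10: 10/1  (≤ bound)
a_1 = 1: 11/1  (≤ bound)
a_2 = 2: 32/3  (≤ bound)
a_3 = 30: 971/91  (≤ bound)
a_4 = 1: 1003/94  (> 92, stop)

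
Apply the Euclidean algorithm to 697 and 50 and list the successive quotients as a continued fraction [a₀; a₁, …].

697 = 13·50 + 47, so a_0 = 13
50 = 1·47 + 3, so a_1 = 1
47 = 15·3 + 2, so a_2 = 15
3 = 1·2 + 1, so a_3 = 1
2 = 2·1 + 0, so a_4 = 2

[13; 1, 15, 1, 2]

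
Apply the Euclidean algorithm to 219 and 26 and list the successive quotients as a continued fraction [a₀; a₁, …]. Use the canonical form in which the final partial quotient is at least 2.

[8; 2, 2, 1, 3]

219 = 8·26 + 11, so a_0 = 8
26 = 2·11 + 4, so a_1 = 2
11 = 2·4 + 3, so a_2 = 2
4 = 1·3 + 1, so a_3 = 1
3 = 3·1 + 0, so a_4 = 3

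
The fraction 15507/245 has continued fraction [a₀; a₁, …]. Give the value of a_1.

3

⌊15507/245⌋ = 63, remainder 72
⌊245/72⌋ = 3, remainder 29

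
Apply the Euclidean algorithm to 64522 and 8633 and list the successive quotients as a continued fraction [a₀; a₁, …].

Repeatedly divide and take the remainder:
64522 = 7·8633 + 4091, so a_0 = 7
8633 = 2·4091 + 451, so a_1 = 2
4091 = 9·451 + 32, so a_2 = 9
451 = 14·32 + 3, so a_3 = 14
32 = 10·3 + 2, so a_4 = 10
3 = 1·2 + 1, so a_5 = 1
2 = 2·1 + 0, so a_6 = 2

[7; 2, 9, 14, 10, 1, 2]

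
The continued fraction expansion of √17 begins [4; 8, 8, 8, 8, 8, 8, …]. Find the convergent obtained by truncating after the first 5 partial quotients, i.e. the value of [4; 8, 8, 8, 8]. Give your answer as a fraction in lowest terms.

17684/4289

Collapse the nested fraction from the inside out:
Start with 8.
8 + 1/(8/1) = 8 + 1/8 = 65/8
8 + 1/(65/8) = 8 + 8/65 = 528/65
8 + 1/(528/65) = 8 + 65/528 = 4289/528
4 + 1/(4289/528) = 4 + 528/4289 = 17684/4289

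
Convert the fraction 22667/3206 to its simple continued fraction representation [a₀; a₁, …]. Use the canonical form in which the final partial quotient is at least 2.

[7; 14, 4, 56]

22667 ÷ 3206 → quotient 7, remainder 225
3206 ÷ 225 → quotient 14, remainder 56
225 ÷ 56 → quotient 4, remainder 1
56 ÷ 1 → quotient 56, remainder 0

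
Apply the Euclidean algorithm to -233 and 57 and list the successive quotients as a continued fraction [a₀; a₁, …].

[-5; 1, 10, 2, 2]

Repeatedly divide and take the remainder:
⌊-233/57⌋ = -5, remainder 52
⌊57/52⌋ = 1, remainder 5
⌊52/5⌋ = 10, remainder 2
⌊5/2⌋ = 2, remainder 1
⌊2/1⌋ = 2, remainder 0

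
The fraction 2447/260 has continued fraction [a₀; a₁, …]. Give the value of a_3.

3

2447 = 9·260 + 107, so a_0 = 9
260 = 2·107 + 46, so a_1 = 2
107 = 2·46 + 15, so a_2 = 2
46 = 3·15 + 1, so a_3 = 3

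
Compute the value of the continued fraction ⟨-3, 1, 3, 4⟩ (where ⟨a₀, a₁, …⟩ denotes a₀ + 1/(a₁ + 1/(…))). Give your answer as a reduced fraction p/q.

-38/17

Work from the innermost term outward:
Start with 4.
3 + 1/(4/1) = 3 + 1/4 = 13/4
1 + 1/(13/4) = 1 + 4/13 = 17/13
-3 + 1/(17/13) = -3 + 13/17 = -38/17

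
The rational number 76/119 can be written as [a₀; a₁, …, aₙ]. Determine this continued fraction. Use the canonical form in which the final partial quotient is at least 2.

⌊76/119⌋ = 0, remainder 76
⌊119/76⌋ = 1, remainder 43
⌊76/43⌋ = 1, remainder 33
⌊43/33⌋ = 1, remainder 10
⌊33/10⌋ = 3, remainder 3
⌊10/3⌋ = 3, remainder 1
⌊3/1⌋ = 3, remainder 0

[0; 1, 1, 1, 3, 3, 3]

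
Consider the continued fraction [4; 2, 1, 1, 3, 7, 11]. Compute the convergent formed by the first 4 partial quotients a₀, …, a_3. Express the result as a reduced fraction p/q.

Collapse the nested fraction from the inside out:
Start with 1.
1 + 1/(1/1) = 1 + 1/1 = 2/1
2 + 1/(2/1) = 2 + 1/2 = 5/2
4 + 1/(5/2) = 4 + 2/5 = 22/5

22/5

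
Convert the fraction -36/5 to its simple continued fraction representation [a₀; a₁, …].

Repeatedly divide and take the remainder:
-36 = -8·5 + 4, so a_0 = -8
5 = 1·4 + 1, so a_1 = 1
4 = 4·1 + 0, so a_2 = 4

[-8; 1, 4]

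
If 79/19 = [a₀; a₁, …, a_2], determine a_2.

3

Run the Euclidean algorithm, recording each quotient:
79 ÷ 19 → quotient 4, remainder 3
19 ÷ 3 → quotient 6, remainder 1
3 ÷ 1 → quotient 3, remainder 0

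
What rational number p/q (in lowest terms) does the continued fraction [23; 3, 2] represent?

Work from the innermost term outward:
Start with 2.
3 + 1/(2/1) = 3 + 1/2 = 7/2
23 + 1/(7/2) = 23 + 2/7 = 163/7

163/7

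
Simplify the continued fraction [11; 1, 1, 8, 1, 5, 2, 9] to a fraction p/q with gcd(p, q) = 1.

a_0 = 11: 11/1
a_1 = 1: 12/1
a_2 = 1: 23/2
a_3 = 8: 196/17
a_4 = 1: 219/19
a_5 = 5: 1291/112
a_6 = 2: 2801/243
a_7 = 9: 26500/2299

26500/2299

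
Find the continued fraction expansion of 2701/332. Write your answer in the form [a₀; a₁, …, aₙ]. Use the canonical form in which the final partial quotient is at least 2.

[8; 7, 2, 1, 1, 1, 5]

Apply division with remainder until the remainder is 0:
⌊2701/332⌋ = 8, remainder 45
⌊332/45⌋ = 7, remainder 17
⌊45/17⌋ = 2, remainder 11
⌊17/11⌋ = 1, remainder 6
⌊11/6⌋ = 1, remainder 5
⌊6/5⌋ = 1, remainder 1
⌊5/1⌋ = 5, remainder 0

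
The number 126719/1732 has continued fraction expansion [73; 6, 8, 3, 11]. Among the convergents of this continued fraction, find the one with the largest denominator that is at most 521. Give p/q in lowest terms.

11194/153

a_0 = 73: 73/1  (≤ bound)
a_1 = 6: 439/6  (≤ bound)
a_2 = 8: 3585/49  (≤ bound)
a_3 = 3: 11194/153  (≤ bound)
a_4 = 11: 126719/1732  (> 521, stop)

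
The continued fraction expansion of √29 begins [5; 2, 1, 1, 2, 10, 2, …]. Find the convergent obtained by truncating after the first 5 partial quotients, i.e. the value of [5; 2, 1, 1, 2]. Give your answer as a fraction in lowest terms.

Collapse the nested fraction from the inside out:
Start with 2.
1 + 1/(2/1) = 1 + 1/2 = 3/2
1 + 1/(3/2) = 1 + 2/3 = 5/3
2 + 1/(5/3) = 2 + 3/5 = 13/5
5 + 1/(13/5) = 5 + 5/13 = 70/13

70/13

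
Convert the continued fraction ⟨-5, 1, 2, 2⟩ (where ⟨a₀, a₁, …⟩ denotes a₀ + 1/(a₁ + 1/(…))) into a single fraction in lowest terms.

Work from the innermost term outward:
Start with 2.
2 + 1/(2/1) = 2 + 1/2 = 5/2
1 + 1/(5/2) = 1 + 2/5 = 7/5
-5 + 1/(7/5) = -5 + 5/7 = -30/7

-30/7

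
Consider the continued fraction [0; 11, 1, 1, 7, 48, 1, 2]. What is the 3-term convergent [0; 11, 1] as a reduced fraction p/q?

a_0 = 0: 0/1
a_1 = 11: 1/11
a_2 = 1: 1/12

1/12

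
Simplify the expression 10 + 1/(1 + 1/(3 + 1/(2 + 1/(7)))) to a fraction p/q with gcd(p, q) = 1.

a_0 = 10: 10/1
a_1 = 1: 11/1
a_2 = 3: 43/4
a_3 = 2: 97/9
a_4 = 7: 722/67

722/67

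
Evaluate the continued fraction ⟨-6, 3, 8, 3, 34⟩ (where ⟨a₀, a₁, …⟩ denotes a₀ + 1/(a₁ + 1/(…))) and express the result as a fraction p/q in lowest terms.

a_0 = -6: -6/1
a_1 = 3: -17/3
a_2 = 8: -142/25
a_3 = 3: -443/78
a_4 = 34: -15204/2677

-15204/2677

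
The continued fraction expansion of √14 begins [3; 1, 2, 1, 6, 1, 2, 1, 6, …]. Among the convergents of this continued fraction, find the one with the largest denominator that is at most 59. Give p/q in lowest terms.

116/31

List convergents until the denominator exceeds the bound:
a_0 = 3: 3/1  (≤ bound)
a_1 = 1: 4/1  (≤ bound)
a_2 = 2: 11/3  (≤ bound)
a_3 = 1: 15/4  (≤ bound)
a_4 = 6: 101/27  (≤ bound)
a_5 = 1: 116/31  (≤ bound)
a_6 = 2: 333/89  (> 59, stop)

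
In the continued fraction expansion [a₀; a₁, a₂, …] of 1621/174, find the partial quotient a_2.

Repeatedly divide and take the remainder:
1621 = 9·174 + 55, so a_0 = 9
174 = 3·55 + 9, so a_1 = 3
55 = 6·9 + 1, so a_2 = 6

6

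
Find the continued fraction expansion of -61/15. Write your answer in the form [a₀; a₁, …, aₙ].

[-5; 1, 14]

-61 ÷ 15 → quotient -5, remainder 14
15 ÷ 14 → quotient 1, remainder 1
14 ÷ 1 → quotient 14, remainder 0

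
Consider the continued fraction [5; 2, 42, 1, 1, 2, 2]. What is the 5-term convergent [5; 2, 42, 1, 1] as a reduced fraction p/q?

Starting at the tail and folding back:
Start with 1.
1 + 1/(1/1) = 1 + 1/1 = 2/1
42 + 1/(2/1) = 42 + 1/2 = 85/2
2 + 1/(85/2) = 2 + 2/85 = 172/85
5 + 1/(172/85) = 5 + 85/172 = 945/172

945/172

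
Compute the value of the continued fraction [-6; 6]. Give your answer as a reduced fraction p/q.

-35/6

Start with 6.
-6 + 1/(6/1) = -6 + 1/6 = -35/6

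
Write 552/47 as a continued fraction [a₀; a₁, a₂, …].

Run the Euclidean algorithm, recording each quotient:
552 ÷ 47 → quotient 11, remainder 35
47 ÷ 35 → quotient 1, remainder 12
35 ÷ 12 → quotient 2, remainder 11
12 ÷ 11 → quotient 1, remainder 1
11 ÷ 1 → quotient 11, remainder 0

[11; 1, 2, 1, 11]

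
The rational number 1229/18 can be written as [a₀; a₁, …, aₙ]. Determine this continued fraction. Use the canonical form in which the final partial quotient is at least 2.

1229 = 68·18 + 5, so a_0 = 68
18 = 3·5 + 3, so a_1 = 3
5 = 1·3 + 2, so a_2 = 1
3 = 1·2 + 1, so a_3 = 1
2 = 2·1 + 0, so a_4 = 2

[68; 3, 1, 1, 2]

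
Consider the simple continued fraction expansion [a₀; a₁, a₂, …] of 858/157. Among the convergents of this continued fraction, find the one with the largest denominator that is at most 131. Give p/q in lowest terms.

235/43

a_0 = 5: 5/1  (≤ bound)
a_1 = 2: 11/2  (≤ bound)
a_2 = 6: 71/13  (≤ bound)
a_3 = 1: 82/15  (≤ bound)
a_4 = 1: 153/28  (≤ bound)
a_5 = 1: 235/43  (≤ bound)
a_6 = 3: 858/157  (> 131, stop)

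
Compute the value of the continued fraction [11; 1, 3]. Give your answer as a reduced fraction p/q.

47/4

a_0 = 11: 11/1
a_1 = 1: 12/1
a_2 = 3: 47/4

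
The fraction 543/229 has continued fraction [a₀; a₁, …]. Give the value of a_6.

543 = 2·229 + 85, so a_0 = 2
229 = 2·85 + 59, so a_1 = 2
85 = 1·59 + 26, so a_2 = 1
59 = 2·26 + 7, so a_3 = 2
26 = 3·7 + 5, so a_4 = 3
7 = 1·5 + 2, so a_5 = 1
5 = 2·2 + 1, so a_6 = 2

2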